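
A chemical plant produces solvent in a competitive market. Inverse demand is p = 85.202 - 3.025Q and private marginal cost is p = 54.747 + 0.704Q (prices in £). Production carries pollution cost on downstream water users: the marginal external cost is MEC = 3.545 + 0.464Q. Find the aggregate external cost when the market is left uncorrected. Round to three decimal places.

£44.427

Market equilibrium (private): 54.747 + 0.704Q = 85.202 - 3.025Q → Q_m = 8.1671.
Total external cost = ∫₀^{Q_m} (3.545 + 0.464Q) dQ = 3.545×8.1671 + ½×0.464×8.1671² = 44.4271.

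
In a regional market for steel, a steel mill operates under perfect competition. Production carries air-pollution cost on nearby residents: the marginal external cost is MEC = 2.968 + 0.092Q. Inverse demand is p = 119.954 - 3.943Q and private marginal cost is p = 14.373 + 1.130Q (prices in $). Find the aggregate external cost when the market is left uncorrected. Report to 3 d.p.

Market equilibrium (private): 14.373 + 1.130Q = 119.954 - 3.943Q → Q_m = 20.8123.
Total external cost = ∫₀^{Q_m} (2.968 + 0.092Q) dQ = 2.968×20.8123 + ½×0.092×20.8123² = 81.6959.

$81.696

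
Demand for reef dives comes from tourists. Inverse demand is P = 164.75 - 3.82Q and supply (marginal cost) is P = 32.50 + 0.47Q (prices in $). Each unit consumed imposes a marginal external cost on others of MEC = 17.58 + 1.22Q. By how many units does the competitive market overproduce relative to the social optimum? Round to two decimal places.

Market equilibrium (private): 32.50 + 0.47Q = 164.75 - 3.82Q → Q_m = 30.8275.
Social marginal benefit = demand − MEC = 147.17 - 5.04Q.
Set SMB = MC: 147.17 - 5.04Q = 32.50 + 0.47Q → Q* = 20.8113.
Gap = |30.8275 − 20.8113| = 10.0162.

10.02 units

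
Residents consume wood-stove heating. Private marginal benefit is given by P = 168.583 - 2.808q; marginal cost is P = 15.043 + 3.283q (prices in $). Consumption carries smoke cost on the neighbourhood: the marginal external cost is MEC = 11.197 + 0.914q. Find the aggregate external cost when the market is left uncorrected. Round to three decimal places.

Market equilibrium (private): 15.043 + 3.283q = 168.583 - 2.808q → q_m = 25.2077.
Total external cost = ∫₀^{q_m} (11.197 + 0.914q) dq = 11.197×25.2077 + ½×0.914×25.2077² = 572.6413.

$572.641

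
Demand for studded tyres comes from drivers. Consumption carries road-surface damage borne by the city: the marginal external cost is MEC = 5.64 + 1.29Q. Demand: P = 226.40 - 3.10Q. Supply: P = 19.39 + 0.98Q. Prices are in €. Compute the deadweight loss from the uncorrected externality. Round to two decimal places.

DWL = €470.58

Market equilibrium (private): 19.39 + 0.98Q = 226.40 - 3.10Q → Q_m = 50.7377.
Social marginal benefit = demand − MEC = 220.76 - 4.39Q.
Set SMB = MC: 220.76 - 4.39Q = 19.39 + 0.98Q → Q* = 37.4991.
The loss is the area between SMB and MC from Q* to Q_m; with linear curves that's a triangle of height MEC(Q_m).
DWL = ½ × 13.2386 × 71.0917 = 470.5773.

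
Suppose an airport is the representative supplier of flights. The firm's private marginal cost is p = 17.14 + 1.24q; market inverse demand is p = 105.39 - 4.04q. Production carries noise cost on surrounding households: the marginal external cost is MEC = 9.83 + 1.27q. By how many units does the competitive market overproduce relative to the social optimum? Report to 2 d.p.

4.74 units

Market equilibrium (private): 17.14 + 1.24q = 105.39 - 4.04q → q_m = 16.7140.
Social marginal cost = private MC + MEC = 26.97 + 2.51q.
Set SMC = demand: 26.97 + 2.51q = 105.39 - 4.04q → q* = 11.9725.
Gap = |16.7140 − 11.9725| = 4.7415.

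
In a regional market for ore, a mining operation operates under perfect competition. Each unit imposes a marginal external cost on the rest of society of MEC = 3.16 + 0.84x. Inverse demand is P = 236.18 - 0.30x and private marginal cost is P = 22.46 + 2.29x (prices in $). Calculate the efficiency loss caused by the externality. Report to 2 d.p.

Market equilibrium (private): 22.46 + 2.29x = 236.18 - 0.30x → x_m = 82.5174.
Social marginal cost = private MC + MEC = 25.62 + 3.13x.
Set SMC = demand: 25.62 + 3.13x = 236.18 - 0.30x → x* = 61.3878.
Height of the DWL triangle at x_m is SMC(x_m) − demand(x_m) = MEC(x_m) = 72.4746.
DWL = ½ × 21.1296 × 72.4746 = 765.6797.

DWL = $765.68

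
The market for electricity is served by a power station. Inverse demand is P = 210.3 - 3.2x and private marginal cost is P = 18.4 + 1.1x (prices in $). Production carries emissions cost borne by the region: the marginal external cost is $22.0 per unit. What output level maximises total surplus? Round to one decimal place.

x* = 39.5

Social marginal cost = private MC + MEC = 40.4 + 1.1x.
Set SMC = demand: 40.4 + 1.1x = 210.3 - 3.2x → x* = 39.5116.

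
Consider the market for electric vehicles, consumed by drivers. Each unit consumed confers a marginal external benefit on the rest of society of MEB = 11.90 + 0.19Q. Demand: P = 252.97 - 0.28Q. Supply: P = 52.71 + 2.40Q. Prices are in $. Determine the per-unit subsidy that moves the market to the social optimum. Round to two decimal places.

Social marginal benefit = demand + MEB = 264.87 - 0.09Q.
Set SMB = MC: 264.87 - 0.09Q = 52.71 + 2.40Q → Q* = 85.2048.
The Pigouvian subsidy equals MEB at Q*: 11.90 + 0.19×85.2048 = 28.0889.

subsidy = $28.09 per unit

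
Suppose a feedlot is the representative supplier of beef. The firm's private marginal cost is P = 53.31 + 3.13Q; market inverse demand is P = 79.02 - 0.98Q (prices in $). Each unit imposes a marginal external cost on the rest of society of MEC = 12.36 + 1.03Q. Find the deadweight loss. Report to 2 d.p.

DWL = $34.39

Market equilibrium (private): 53.31 + 3.13Q = 79.02 - 0.98Q → Q_m = 6.2555.
Social marginal cost = private MC + MEC = 65.67 + 4.16Q.
Set SMC = demand: 65.67 + 4.16Q = 79.02 - 0.98Q → Q* = 2.5973.
The loss is the area between SMC and demand from Q* to Q_m; with linear curves that's a triangle of height MEC(Q_m).
DWL = ½ × 3.6582 × 18.8031 = 34.3928.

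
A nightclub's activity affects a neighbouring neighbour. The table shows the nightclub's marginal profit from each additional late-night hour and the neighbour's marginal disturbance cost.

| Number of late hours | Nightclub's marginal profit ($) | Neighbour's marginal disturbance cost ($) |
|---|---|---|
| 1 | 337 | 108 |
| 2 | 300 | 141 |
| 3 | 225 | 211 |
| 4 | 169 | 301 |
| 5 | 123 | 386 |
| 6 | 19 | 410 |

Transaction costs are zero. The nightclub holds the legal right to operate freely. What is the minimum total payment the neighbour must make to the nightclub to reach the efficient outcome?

$311

Left alone the nightclub would choose level 6 (marginal profit stays positive).
Efficient level: k* = 3 (marginal profit ≥ marginal disturbance cost through 3).
The neighbour must at least cover the nightclub's forgone profit from cutting 6→3: 169 + 123 + 19 = 311.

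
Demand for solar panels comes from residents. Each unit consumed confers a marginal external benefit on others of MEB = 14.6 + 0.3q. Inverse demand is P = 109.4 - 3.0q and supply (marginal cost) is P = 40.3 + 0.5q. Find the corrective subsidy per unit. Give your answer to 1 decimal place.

subsidy = 22.4 per unit

Social marginal benefit = demand + MEB = 124.0 - 2.7q.
Set SMB = MC: 124.0 - 2.7q = 40.3 + 0.5q → q* = 26.1563.
The Pigouvian subsidy equals MEB at q*: 14.6 + 0.3×26.1563 = 22.4469.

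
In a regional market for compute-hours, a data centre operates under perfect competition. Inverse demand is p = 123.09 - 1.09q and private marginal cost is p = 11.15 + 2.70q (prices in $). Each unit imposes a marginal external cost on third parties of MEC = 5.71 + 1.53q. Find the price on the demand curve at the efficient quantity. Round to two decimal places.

Social marginal cost = private MC + MEC = 16.86 + 4.23q.
Set SMC = demand: 16.86 + 4.23q = 123.09 - 1.09q → q* = 19.9680.
Consumer price on the demand curve at q*: 123.09 − 1.09×19.9680 = 101.3249.

P = $101.32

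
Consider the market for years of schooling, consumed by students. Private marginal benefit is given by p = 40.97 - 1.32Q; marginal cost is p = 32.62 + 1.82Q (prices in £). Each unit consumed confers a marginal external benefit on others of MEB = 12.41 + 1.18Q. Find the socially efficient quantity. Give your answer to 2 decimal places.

Social marginal benefit = demand + MEB = 53.38 - 0.14Q.
Set SMB = MC: 53.38 - 0.14Q = 32.62 + 1.82Q → Q* = 10.5918.

Q* = 10.59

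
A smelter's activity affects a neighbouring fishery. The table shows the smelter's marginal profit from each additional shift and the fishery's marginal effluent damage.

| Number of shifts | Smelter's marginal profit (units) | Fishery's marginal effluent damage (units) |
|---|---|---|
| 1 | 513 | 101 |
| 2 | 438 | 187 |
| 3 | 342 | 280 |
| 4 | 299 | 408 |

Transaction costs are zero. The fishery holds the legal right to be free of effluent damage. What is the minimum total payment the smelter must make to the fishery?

Efficient level: marginal profit ≥ marginal effluent damage through level 3, so k* = 3.
With the fishery holding the right, the smelter must at least compensate total damage at k*: 101 + 187 + 280 = 568.

568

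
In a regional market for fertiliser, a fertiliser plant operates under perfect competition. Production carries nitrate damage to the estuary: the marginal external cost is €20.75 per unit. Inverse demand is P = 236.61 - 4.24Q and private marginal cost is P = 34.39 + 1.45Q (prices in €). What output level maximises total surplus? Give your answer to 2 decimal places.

Social marginal cost = private MC + MEC = 55.14 + 1.45Q.
Set SMC = demand: 55.14 + 1.45Q = 236.61 - 4.24Q → Q* = 31.8928.

Q* = 31.89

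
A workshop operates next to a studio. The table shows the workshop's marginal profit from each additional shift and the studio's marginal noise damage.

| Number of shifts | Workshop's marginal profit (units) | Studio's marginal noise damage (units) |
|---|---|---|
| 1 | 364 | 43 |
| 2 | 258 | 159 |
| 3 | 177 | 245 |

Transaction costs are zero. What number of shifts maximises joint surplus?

2

Bargaining reaches the level where marginal profit last exceeds marginal noise damage.
That holds through level 2 (258 ≥ 159) but not at 3 (177 < 245).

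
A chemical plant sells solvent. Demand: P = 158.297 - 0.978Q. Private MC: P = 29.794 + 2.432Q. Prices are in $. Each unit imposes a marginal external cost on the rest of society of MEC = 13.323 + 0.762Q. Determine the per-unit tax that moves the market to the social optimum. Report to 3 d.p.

tax = $34.360 per unit

Social marginal cost = private MC + MEC = 43.117 + 3.194Q.
Set SMC = demand: 43.117 + 3.194Q = 158.297 - 0.978Q → Q* = 27.6079.
The Pigouvian tax equals MEC at Q*: 13.323 + 0.762×27.6079 = 34.3602.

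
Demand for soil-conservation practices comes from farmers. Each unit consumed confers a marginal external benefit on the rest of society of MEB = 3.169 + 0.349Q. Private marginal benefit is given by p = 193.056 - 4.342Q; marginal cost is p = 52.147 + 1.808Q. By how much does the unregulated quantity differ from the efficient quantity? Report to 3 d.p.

1.925 units

Market equilibrium (private): 52.147 + 1.808Q = 193.056 - 4.342Q → Q_m = 22.9120.
Social marginal benefit = demand + MEB = 196.225 - 3.993Q.
Set SMB = MC: 196.225 - 3.993Q = 52.147 + 1.808Q → Q* = 24.8368.
Gap = |22.9120 − 24.8368| = 1.9248.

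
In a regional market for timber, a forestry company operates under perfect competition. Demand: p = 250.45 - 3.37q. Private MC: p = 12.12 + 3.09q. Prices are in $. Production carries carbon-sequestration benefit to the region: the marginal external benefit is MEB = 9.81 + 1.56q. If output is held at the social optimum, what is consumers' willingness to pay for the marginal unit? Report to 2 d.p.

P = $79.79

Social marginal cost = private MC − MEB = 2.31 + 1.53q.
Set SMC = demand: 2.31 + 1.53q = 250.45 - 3.37q → q* = 50.6408.
Consumer price on the demand curve at q*: 250.45 − 3.37×50.6408 = 79.7905.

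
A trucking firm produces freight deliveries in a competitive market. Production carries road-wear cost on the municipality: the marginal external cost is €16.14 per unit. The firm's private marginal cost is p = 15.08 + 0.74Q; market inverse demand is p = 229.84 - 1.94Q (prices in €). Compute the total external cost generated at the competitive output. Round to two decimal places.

Market equilibrium (private): 15.08 + 0.74Q = 229.84 - 1.94Q → Q_m = 80.1343.
Total external cost = MEC × Q_m = 16.14 × 80.1343 = 1293.3676.

€1293.37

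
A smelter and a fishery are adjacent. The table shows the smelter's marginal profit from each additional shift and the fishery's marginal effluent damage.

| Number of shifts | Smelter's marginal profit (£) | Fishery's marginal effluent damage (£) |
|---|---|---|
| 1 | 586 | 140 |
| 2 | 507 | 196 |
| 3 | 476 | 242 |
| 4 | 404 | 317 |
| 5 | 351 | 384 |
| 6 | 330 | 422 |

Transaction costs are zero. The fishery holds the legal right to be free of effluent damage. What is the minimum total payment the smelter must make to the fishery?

Efficient level: marginal profit ≥ marginal effluent damage through level 4, so k* = 4.
With the fishery holding the right, the smelter must at least compensate total damage at k*: 140 + 196 + 242 + 317 = 895.

£895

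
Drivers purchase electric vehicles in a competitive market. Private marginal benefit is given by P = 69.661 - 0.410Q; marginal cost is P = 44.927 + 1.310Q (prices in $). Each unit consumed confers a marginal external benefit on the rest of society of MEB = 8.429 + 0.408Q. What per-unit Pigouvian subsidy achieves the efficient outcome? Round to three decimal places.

subsidy = $18.742 per unit

Social marginal benefit = demand + MEB = 78.090 - 0.002Q.
Set SMB = MC: 78.090 - 0.002Q = 44.927 + 1.310Q → Q* = 25.2767.
The Pigouvian subsidy equals MEB at Q*: 8.429 + 0.408×25.2767 = 18.7419.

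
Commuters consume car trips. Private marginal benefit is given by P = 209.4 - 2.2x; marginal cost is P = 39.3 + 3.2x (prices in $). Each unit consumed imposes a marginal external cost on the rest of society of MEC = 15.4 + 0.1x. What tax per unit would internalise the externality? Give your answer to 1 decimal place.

tax = $18.2 per unit

Social marginal benefit = demand − MEC = 194.0 - 2.3x.
Set SMB = MC: 194.0 - 2.3x = 39.3 + 3.2x → x* = 28.1273.
The Pigouvian tax equals MEC at x*: 15.4 + 0.1×28.1273 = 18.2127.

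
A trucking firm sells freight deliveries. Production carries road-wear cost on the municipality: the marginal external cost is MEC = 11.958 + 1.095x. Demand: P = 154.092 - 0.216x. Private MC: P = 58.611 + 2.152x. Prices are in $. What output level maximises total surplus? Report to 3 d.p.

Social marginal cost = private MC + MEC = 70.569 + 3.247x.
Set SMC = demand: 70.569 + 3.247x = 154.092 - 0.216x → x* = 24.1187.

x* = 24.119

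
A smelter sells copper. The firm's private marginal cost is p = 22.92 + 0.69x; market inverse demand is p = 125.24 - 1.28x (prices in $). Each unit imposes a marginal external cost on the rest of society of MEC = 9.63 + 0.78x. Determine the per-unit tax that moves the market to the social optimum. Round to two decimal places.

Social marginal cost = private MC + MEC = 32.55 + 1.47x.
Set SMC = demand: 32.55 + 1.47x = 125.24 - 1.28x → x* = 33.7055.
The Pigouvian tax equals MEC at x*: 9.63 + 0.78×33.7055 = 35.9203.

tax = $35.92 per unit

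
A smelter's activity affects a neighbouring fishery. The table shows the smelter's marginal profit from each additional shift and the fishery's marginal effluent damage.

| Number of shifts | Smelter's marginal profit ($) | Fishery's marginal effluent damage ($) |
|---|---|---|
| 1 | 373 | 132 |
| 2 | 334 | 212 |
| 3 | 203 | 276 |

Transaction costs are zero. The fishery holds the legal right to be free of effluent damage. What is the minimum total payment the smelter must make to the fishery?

$344

Efficient level: marginal profit ≥ marginal effluent damage through level 2, so k* = 2.
With the fishery holding the right, the smelter must at least compensate total damage at k*: 132 + 212 = 344.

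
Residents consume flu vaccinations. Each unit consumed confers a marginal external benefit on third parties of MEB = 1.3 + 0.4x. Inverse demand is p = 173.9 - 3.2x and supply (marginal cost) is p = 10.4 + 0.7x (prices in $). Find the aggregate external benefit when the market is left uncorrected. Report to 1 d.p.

$406.0

Market equilibrium (private): 10.4 + 0.7x = 173.9 - 3.2x → x_m = 41.9231.
Total external benefit = ∫₀^{x_m} (1.3 + 0.4x) dx = 1.3×41.9231 + ½×0.4×41.9231² = 406.0093.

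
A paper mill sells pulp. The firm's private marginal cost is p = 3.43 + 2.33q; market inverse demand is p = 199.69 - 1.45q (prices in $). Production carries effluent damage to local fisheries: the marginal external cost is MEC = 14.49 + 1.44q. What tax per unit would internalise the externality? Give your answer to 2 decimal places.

Social marginal cost = private MC + MEC = 17.92 + 3.77q.
Set SMC = demand: 17.92 + 3.77q = 199.69 - 1.45q → q* = 34.8218.
The Pigouvian tax equals MEC at q*: 14.49 + 1.44×34.8218 = 64.6334.

tax = $64.63 per unit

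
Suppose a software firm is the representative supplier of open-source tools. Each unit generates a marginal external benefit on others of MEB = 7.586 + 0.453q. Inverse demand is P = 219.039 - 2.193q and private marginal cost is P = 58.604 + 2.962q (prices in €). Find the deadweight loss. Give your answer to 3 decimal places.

Market equilibrium (private): 58.604 + 2.962q = 219.039 - 2.193q → q_m = 31.1222.
Social marginal cost = private MC − MEB = 51.018 + 2.509q.
Set SMC = demand: 51.018 + 2.509q = 219.039 - 2.193q → q* = 35.7339.
Height of the DWL triangle at q_m is demand(q_m) − SMC(q_m) = MEB(q_m) = 21.6844.
DWL = ½ × 4.6117 × 21.6844 = 50.0010.

DWL = €50.001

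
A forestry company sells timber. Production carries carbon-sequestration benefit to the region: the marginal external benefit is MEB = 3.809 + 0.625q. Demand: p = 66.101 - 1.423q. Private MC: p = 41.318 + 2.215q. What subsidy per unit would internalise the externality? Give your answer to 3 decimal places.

subsidy = 9.740 per unit

Social marginal cost = private MC − MEB = 37.509 + 1.590q.
Set SMC = demand: 37.509 + 1.590q = 66.101 - 1.423q → q* = 9.4895.
The Pigouvian subsidy equals MEB at q*: 3.809 + 0.625×9.4895 = 9.7399.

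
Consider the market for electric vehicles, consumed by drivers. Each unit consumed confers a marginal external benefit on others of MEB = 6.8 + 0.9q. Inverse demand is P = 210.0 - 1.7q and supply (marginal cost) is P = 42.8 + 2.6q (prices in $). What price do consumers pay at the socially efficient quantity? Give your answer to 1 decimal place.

Social marginal benefit = demand + MEB = 216.8 - 0.8q.
Set SMB = MC: 216.8 - 0.8q = 42.8 + 2.6q → q* = 51.1765.
Consumer price on the demand curve at q*: 210.0 − 1.7×51.1765 = 123.0000.

P = $123.0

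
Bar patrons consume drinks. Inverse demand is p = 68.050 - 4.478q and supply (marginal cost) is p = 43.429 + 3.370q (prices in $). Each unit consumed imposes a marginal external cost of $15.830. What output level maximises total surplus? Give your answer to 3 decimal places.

q* = 1.120

Social marginal benefit = demand − MEC = 52.220 - 4.478q.
Set SMB = MC: 52.220 - 4.478q = 43.429 + 3.370q → q* = 1.1202.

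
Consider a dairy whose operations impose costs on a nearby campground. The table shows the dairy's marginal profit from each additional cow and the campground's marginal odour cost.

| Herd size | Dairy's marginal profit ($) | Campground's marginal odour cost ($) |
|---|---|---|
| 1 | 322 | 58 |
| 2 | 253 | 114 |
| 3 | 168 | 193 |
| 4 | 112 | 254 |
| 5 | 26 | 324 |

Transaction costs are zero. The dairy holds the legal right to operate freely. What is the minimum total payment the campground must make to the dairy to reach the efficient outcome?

Left alone the dairy would choose level 5 (marginal profit stays positive).
Efficient level: k* = 2 (marginal profit ≥ marginal odour cost through 2).
The campground must at least cover the dairy's forgone profit from cutting 5→2: 168 + 112 + 26 = 306.

$306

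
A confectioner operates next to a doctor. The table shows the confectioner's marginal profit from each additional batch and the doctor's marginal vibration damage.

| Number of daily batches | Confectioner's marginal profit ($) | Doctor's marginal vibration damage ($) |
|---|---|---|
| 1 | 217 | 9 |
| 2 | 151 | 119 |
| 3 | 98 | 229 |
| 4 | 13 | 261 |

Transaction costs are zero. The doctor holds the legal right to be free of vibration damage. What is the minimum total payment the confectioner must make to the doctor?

Efficient level: marginal profit ≥ marginal vibration damage through level 2, so k* = 2.
With the doctor holding the right, the confectioner must at least compensate total damage at k*: 9 + 119 = 128.

$128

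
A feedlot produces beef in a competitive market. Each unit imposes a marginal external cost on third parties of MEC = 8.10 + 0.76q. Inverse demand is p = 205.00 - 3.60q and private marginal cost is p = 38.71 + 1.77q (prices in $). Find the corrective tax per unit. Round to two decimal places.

Social marginal cost = private MC + MEC = 46.81 + 2.53q.
Set SMC = demand: 46.81 + 2.53q = 205.00 - 3.60q → q* = 25.8059.
The Pigouvian tax equals MEC at q*: 8.10 + 0.76×25.8059 = 27.7125.

tax = $27.71 per unit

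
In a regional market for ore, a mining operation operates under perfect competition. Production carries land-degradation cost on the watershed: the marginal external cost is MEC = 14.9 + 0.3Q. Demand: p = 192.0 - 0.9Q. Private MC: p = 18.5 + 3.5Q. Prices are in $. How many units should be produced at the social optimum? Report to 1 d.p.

Q* = 33.7

Social marginal cost = private MC + MEC = 33.4 + 3.8Q.
Set SMC = demand: 33.4 + 3.8Q = 192.0 - 0.9Q → Q* = 33.7447.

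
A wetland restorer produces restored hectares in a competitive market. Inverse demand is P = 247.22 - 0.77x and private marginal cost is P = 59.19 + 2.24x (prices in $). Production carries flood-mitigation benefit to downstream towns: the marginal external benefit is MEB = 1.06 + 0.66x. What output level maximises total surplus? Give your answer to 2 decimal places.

x* = 80.46

Social marginal cost = private MC − MEB = 58.13 + 1.58x.
Set SMC = demand: 58.13 + 1.58x = 247.22 - 0.77x → x* = 80.4638.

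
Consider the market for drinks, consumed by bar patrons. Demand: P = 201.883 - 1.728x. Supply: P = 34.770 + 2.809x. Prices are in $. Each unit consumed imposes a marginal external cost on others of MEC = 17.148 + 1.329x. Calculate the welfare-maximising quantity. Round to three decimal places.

x* = 25.565

Social marginal benefit = demand − MEC = 184.735 - 3.057x.
Set SMB = MC: 184.735 - 3.057x = 34.770 + 2.809x → x* = 25.5651.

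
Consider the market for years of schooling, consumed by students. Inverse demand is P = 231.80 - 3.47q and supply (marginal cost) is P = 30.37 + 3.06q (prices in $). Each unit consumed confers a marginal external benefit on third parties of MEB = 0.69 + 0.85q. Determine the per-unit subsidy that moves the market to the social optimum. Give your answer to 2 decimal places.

subsidy = $30.94 per unit

Social marginal benefit = demand + MEB = 232.49 - 2.62q.
Set SMB = MC: 232.49 - 2.62q = 30.37 + 3.06q → q* = 35.5845.
The Pigouvian subsidy equals MEB at q*: 0.69 + 0.85×35.5845 = 30.9368.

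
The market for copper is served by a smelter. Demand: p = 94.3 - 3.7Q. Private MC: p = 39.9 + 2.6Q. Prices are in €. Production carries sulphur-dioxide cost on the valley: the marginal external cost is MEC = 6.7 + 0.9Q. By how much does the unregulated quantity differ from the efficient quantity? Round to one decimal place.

Market equilibrium (private): 39.9 + 2.6Q = 94.3 - 3.7Q → Q_m = 8.6349.
Social marginal cost = private MC + MEC = 46.6 + 3.5Q.
Set SMC = demand: 46.6 + 3.5Q = 94.3 - 3.7Q → Q* = 6.6250.
Gap = |8.6349 − 6.6250| = 2.0099.

2.0 units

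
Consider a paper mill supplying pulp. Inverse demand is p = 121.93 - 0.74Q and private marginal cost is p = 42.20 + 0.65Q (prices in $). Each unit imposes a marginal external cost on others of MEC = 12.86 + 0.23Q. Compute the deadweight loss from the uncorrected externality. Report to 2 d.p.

DWL = $209.49

Market equilibrium (private): 42.20 + 0.65Q = 121.93 - 0.74Q → Q_m = 57.3597.
Social marginal cost = private MC + MEC = 55.06 + 0.88Q.
Set SMC = demand: 55.06 + 0.88Q = 121.93 - 0.74Q → Q* = 41.2778.
Between Q* and Q_m the wedge SMC − demand runs linearly from 0 to MEC(Q_m), so the loss is a triangle.
DWL = ½ × 16.0819 × 26.0527 = 209.4885.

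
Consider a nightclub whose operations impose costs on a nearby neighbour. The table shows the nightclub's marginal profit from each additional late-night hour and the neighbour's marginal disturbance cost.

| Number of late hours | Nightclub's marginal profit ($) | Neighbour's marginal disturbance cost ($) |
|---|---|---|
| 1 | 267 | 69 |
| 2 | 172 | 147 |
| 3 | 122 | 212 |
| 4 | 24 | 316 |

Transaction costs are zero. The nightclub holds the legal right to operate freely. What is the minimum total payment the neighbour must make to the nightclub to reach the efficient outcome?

$146

Left alone the nightclub would choose level 4 (marginal profit stays positive).
Efficient level: k* = 2 (marginal profit ≥ marginal disturbance cost through 2).
The neighbour must at least cover the nightclub's forgone profit from cutting 4→2: 122 + 24 = 146.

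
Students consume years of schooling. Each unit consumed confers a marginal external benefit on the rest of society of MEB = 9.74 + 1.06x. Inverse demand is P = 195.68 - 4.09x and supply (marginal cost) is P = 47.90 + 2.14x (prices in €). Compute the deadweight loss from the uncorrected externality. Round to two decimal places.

Market equilibrium (private): 47.90 + 2.14x = 195.68 - 4.09x → x_m = 23.7207.
Social marginal benefit = demand + MEB = 205.42 - 3.03x.
Set SMB = MC: 205.42 - 3.03x = 47.90 + 2.14x → x* = 30.4681.
The welfare-loss triangle has base |x_m − x*| and height MEB(x_m) (the vertical gap between SMB and MC is zero at x* and MEB at x_m).
DWL = ½ × 6.7474 × 34.8839 = 117.6878.

DWL = €117.69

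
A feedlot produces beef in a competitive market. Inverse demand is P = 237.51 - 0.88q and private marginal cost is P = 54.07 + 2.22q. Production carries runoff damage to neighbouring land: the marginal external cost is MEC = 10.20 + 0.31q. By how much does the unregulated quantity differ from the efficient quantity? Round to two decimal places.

Market equilibrium (private): 54.07 + 2.22q = 237.51 - 0.88q → q_m = 59.1742.
Social marginal cost = private MC + MEC = 64.27 + 2.53q.
Set SMC = demand: 64.27 + 2.53q = 237.51 - 0.88q → q* = 50.8035.
Gap = |59.1742 − 50.8035| = 8.3707.

8.37 units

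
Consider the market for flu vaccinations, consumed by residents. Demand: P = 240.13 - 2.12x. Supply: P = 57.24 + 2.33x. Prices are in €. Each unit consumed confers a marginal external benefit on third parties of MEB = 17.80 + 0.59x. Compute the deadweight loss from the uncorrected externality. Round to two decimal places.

Market equilibrium (private): 57.24 + 2.33x = 240.13 - 2.12x → x_m = 41.0989.
Social marginal benefit = demand + MEB = 257.93 - 1.53x.
Set SMB = MC: 257.93 - 1.53x = 57.24 + 2.33x → x* = 51.9922.
The welfare-loss triangle has base |x_m − x*| and height MEB(x_m) (the vertical gap between SMB and MC is zero at x* and MEB at x_m).
DWL = ½ × 10.8933 × 42.0483 = 229.0224.

DWL = €229.02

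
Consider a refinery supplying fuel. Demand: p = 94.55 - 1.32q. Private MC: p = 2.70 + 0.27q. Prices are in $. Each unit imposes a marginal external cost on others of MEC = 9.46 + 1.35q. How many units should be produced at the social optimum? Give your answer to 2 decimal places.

q* = 28.02

Social marginal cost = private MC + MEC = 12.16 + 1.62q.
Set SMC = demand: 12.16 + 1.62q = 94.55 - 1.32q → q* = 28.0238.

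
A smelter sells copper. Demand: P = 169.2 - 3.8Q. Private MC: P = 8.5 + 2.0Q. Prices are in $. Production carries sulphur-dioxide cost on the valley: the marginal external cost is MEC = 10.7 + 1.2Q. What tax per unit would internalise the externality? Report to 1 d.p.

tax = $36.4 per unit

Social marginal cost = private MC + MEC = 19.2 + 3.2Q.
Set SMC = demand: 19.2 + 3.2Q = 169.2 - 3.8Q → Q* = 21.4286.
The Pigouvian tax equals MEC at Q*: 10.7 + 1.2×21.4286 = 36.4143.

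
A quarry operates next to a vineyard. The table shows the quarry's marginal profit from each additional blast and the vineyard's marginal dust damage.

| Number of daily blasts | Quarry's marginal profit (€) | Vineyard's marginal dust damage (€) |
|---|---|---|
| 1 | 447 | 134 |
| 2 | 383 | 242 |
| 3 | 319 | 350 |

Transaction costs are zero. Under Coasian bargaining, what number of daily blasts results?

2

Bargaining reaches the level where marginal profit last exceeds marginal dust damage.
That holds through level 2 (383 ≥ 242) but not at 3 (319 < 350).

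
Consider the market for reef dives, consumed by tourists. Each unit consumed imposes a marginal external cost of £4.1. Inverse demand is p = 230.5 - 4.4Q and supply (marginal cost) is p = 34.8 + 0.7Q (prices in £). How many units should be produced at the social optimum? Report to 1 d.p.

Q* = 37.6

Social marginal benefit = demand − MEC = 226.4 - 4.4Q.
Set SMB = MC: 226.4 - 4.4Q = 34.8 + 0.7Q → Q* = 37.5686.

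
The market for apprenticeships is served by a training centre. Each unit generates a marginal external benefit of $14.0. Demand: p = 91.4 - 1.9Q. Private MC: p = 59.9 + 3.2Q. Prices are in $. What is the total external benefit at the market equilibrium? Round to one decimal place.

$86.5

Market equilibrium (private): 59.9 + 3.2Q = 91.4 - 1.9Q → Q_m = 6.1765.
Total external benefit = MEB × Q_m = 14.0 × 6.1765 = 86.4710.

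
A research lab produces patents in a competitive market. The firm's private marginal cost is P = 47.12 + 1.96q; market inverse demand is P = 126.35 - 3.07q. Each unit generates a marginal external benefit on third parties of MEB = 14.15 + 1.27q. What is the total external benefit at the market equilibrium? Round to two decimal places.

380.43

Market equilibrium (private): 47.12 + 1.96q = 126.35 - 3.07q → q_m = 15.7515.
Total external benefit = ∫₀^{q_m} (14.15 + 1.27q) dq = 14.15×15.7515 + ½×1.27×15.7515² = 380.4334.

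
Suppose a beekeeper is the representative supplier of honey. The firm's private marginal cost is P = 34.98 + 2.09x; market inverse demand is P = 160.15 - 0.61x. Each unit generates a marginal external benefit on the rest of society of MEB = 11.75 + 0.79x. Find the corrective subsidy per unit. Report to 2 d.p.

Social marginal cost = private MC − MEB = 23.23 + 1.30x.
Set SMC = demand: 23.23 + 1.30x = 160.15 - 0.61x → x* = 71.6859.
The Pigouvian subsidy equals MEB at x*: 11.75 + 0.79×71.6859 = 68.3819.

subsidy = 68.38 per unit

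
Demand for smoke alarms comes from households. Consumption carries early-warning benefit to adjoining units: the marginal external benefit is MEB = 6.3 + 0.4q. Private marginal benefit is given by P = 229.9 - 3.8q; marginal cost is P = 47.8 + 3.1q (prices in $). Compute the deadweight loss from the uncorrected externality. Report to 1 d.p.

DWL = $21.9

Market equilibrium (private): 47.8 + 3.1q = 229.9 - 3.8q → q_m = 26.3913.
Social marginal benefit = demand + MEB = 236.2 - 3.4q.
Set SMB = MC: 236.2 - 3.4q = 47.8 + 3.1q → q* = 28.9846.
The loss is the area between SMB and MC from q* to q_m; with linear curves that's a triangle of height MEB(q_m).
DWL = ½ × 2.5933 × 16.8565 = 21.8570.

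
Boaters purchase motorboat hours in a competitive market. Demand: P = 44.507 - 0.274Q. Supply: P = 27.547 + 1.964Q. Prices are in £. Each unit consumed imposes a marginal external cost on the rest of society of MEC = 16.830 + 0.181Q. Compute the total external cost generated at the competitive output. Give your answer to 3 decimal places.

Market equilibrium (private): 27.547 + 1.964Q = 44.507 - 0.274Q → Q_m = 7.5782.
Total external cost = ∫₀^{Q_m} (16.830 + 0.181Q) dQ = 16.830×7.5782 + ½×0.181×7.5782² = 132.7384.

£132.738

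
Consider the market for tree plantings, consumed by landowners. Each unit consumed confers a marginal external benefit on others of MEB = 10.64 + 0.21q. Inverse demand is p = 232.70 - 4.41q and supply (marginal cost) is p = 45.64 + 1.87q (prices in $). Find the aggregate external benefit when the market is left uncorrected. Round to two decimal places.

Market equilibrium (private): 45.64 + 1.87q = 232.70 - 4.41q → q_m = 29.7866.
Total external benefit = ∫₀^{q_m} (10.64 + 0.21q) dq = 10.64×29.7866 + ½×0.21×29.7866² = 410.0898.

$410.09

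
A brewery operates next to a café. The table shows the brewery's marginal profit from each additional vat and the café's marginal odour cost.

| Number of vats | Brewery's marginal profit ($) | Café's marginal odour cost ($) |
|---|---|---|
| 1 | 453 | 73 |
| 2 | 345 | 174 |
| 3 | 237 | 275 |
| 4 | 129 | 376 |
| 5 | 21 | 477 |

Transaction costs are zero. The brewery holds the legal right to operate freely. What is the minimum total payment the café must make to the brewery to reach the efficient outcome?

$387

Left alone the brewery would choose level 5 (marginal profit stays positive).
Efficient level: k* = 2 (marginal profit ≥ marginal odour cost through 2).
The café must at least cover the brewery's forgone profit from cutting 5→2: 237 + 129 + 21 = 387.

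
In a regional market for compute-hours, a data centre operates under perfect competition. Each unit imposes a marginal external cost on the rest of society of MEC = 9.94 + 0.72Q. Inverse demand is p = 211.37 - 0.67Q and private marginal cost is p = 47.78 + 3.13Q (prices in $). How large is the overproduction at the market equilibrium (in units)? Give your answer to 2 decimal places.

Market equilibrium (private): 47.78 + 3.13Q = 211.37 - 0.67Q → Q_m = 43.0500.
Social marginal cost = private MC + MEC = 57.72 + 3.85Q.
Set SMC = demand: 57.72 + 3.85Q = 211.37 - 0.67Q → Q* = 33.9934.
Gap = |43.0500 − 33.9934| = 9.0566.

9.06 units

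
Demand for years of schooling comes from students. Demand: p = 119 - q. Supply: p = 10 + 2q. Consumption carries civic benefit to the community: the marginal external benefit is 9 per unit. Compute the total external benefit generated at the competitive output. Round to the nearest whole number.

Market equilibrium (private): 10 + 2q = 119 - q → q_m = 36.3333.
Total external benefit = MEB × q_m = 9 × 36.3333 = 326.9997.

327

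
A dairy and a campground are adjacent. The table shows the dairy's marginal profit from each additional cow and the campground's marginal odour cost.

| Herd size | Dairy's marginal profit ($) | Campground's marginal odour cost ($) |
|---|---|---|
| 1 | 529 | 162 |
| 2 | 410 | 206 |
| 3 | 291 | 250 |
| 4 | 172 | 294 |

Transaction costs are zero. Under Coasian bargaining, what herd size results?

3

Bargaining reaches the level where marginal profit last exceeds marginal odour cost.
That holds through level 3 (291 ≥ 250) but not at 4 (172 < 294).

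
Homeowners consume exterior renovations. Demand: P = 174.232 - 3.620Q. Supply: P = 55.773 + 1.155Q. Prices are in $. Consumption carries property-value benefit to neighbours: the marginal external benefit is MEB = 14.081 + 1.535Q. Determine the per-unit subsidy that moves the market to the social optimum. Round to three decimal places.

subsidy = $76.874 per unit

Social marginal benefit = demand + MEB = 188.313 - 2.085Q.
Set SMB = MC: 188.313 - 2.085Q = 55.773 + 1.155Q → Q* = 40.9074.
The Pigouvian subsidy equals MEB at Q*: 14.081 + 1.535×40.9074 = 76.8739.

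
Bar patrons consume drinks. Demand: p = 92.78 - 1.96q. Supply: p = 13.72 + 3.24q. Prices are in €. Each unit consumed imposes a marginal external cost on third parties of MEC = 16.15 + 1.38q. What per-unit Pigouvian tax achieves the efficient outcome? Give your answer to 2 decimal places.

Social marginal benefit = demand − MEC = 76.63 - 3.34q.
Set SMB = MC: 76.63 - 3.34q = 13.72 + 3.24q → q* = 9.5608.
The Pigouvian tax equals MEC at q*: 16.15 + 1.38×9.5608 = 29.3439.

tax = €29.34 per unit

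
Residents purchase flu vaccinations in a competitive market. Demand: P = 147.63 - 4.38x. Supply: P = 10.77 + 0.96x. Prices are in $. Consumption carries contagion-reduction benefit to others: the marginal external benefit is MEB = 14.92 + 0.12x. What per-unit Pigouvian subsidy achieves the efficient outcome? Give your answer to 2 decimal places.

subsidy = $18.41 per unit

Social marginal benefit = demand + MEB = 162.55 - 4.26x.
Set SMB = MC: 162.55 - 4.26x = 10.77 + 0.96x → x* = 29.0766.
The Pigouvian subsidy equals MEB at x*: 14.92 + 0.12×29.0766 = 18.4092.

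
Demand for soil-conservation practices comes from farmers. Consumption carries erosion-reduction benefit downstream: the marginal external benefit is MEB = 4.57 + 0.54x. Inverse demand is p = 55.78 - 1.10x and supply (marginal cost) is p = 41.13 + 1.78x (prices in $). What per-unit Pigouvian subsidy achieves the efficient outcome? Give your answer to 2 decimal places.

Social marginal benefit = demand + MEB = 60.35 - 0.56x.
Set SMB = MC: 60.35 - 0.56x = 41.13 + 1.78x → x* = 8.2137.
The Pigouvian subsidy equals MEB at x*: 4.57 + 0.54×8.2137 = 9.0054.

subsidy = $9.01 per unit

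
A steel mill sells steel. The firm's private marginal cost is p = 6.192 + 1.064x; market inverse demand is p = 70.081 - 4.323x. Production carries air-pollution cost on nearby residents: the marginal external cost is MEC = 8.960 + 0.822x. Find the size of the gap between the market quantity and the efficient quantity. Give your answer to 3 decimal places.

Market equilibrium (private): 6.192 + 1.064x = 70.081 - 4.323x → x_m = 11.8598.
Social marginal cost = private MC + MEC = 15.152 + 1.886x.
Set SMC = demand: 15.152 + 1.886x = 70.081 - 4.323x → x* = 8.8467.
Gap = |11.8598 − 8.8467| = 3.0131.

3.013 units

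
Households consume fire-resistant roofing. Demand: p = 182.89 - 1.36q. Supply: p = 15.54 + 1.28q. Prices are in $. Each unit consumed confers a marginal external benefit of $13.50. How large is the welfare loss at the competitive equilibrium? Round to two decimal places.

DWL = $34.52

Market equilibrium (private): 15.54 + 1.28q = 182.89 - 1.36q → q_m = 63.3902.
Social marginal benefit = demand + MEB = 196.39 - 1.36q.
Set SMB = MC: 196.39 - 1.36q = 15.54 + 1.28q → q* = 68.5038.
Between q* and q_m the wedge SMB − MC runs linearly from 0 to MEB(q_m), so the loss is a triangle.
DWL = ½ × 5.1136 × 13.5000 = 34.5168.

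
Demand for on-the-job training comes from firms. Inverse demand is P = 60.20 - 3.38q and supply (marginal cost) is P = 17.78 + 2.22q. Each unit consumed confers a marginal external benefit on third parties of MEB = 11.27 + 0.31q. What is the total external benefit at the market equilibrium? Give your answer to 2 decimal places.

94.26

Market equilibrium (private): 17.78 + 2.22q = 60.20 - 3.38q → q_m = 7.5750.
Total external benefit = ∫₀^{q_m} (11.27 + 0.31q) dq = 11.27×7.5750 + ½×0.31×7.5750² = 94.2642.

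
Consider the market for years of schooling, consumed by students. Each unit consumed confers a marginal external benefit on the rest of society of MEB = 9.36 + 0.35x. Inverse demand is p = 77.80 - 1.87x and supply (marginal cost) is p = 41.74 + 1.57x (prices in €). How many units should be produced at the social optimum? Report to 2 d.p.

x* = 14.70

Social marginal benefit = demand + MEB = 87.16 - 1.52x.
Set SMB = MC: 87.16 - 1.52x = 41.74 + 1.57x → x* = 14.6990.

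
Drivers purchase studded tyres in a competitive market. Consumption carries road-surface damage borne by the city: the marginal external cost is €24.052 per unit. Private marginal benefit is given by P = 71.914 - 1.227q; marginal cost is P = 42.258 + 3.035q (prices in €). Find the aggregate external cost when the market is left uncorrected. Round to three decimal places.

€167.359

Market equilibrium (private): 42.258 + 3.035q = 71.914 - 1.227q → q_m = 6.9582.
Total external cost = MEC × q_m = 24.052 × 6.9582 = 167.3586.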